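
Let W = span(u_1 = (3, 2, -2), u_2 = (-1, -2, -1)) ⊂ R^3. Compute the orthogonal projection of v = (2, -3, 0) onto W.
proj_W(v) = (-8/77, -96/77, -108/77)

Set up U = [u_1 | ... | u_2] ∈ R^(3×2). The projector onto W = col(U) is P = U (U^T U)^(-1) U^T.
Compute U^T U =
  [17, -5]
  [-5, 6],
and U^T v = (0, 4).
Solve U^T U · c = U^T v for the coefficients: c = (20/77, 68/77). The projection is proj_W(v) = U c.
Check: (v - proj_W(v)) · u_1 = 0  (should be 0).
Check: (v - proj_W(v)) · u_2 = 0  (should be 0).
Result: proj_W(v) = (-8/77, -96/77, -108/77).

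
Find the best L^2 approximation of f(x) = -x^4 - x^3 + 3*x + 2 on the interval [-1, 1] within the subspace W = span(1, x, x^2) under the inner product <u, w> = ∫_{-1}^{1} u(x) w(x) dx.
g(x) = -6*x^2/7 + 12*x/5 + 73/35

The best approximation g ∈ W is the orthogonal projection of f onto W. Writing g = a_0 + a_1 x + a_2 x^2, the coefficients solve the normal equations G · a = b where
  G_{ij} = <φ_i, φ_j> and b_i = <f, φ_i>, with φ_0 = 1, φ_1 = x, φ_2 = x^2.
G =
  [2, 0, 2/3]
  [0, 2/3, 0]
  [2/3, 0, 2/5],
b = (18/5, 8/5, 22/21).
Solving gives a_0 = 73/35, a_1 = 12/5, a_2 = -6/7, so
  g(x) = -6*x^2/7 + 12*x/5 + 73/35.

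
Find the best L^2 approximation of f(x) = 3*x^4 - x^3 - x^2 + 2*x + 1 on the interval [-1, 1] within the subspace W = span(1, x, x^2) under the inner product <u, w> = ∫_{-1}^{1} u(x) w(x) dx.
g(x) = 11*x^2/7 + 7*x/5 + 26/35

The best approximation g ∈ W is the orthogonal projection of f onto W. Writing g = a_0 + a_1 x + a_2 x^2, the coefficients solve the normal equations G · a = b where
  G_{ij} = <φ_i, φ_j> and b_i = <f, φ_i>, with φ_0 = 1, φ_1 = x, φ_2 = x^2.
G =
  [2, 0, 2/3]
  [0, 2/3, 0]
  [2/3, 0, 2/5],
b = (38/15, 14/15, 118/105).
Solving gives a_0 = 26/35, a_1 = 7/5, a_2 = 11/7, so
  g(x) = 11*x^2/7 + 7*x/5 + 26/35.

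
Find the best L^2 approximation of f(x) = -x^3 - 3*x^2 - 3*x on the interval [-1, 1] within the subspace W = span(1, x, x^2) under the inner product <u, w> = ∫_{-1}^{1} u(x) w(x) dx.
g(x) = -3*x^2 - 18*x/5

The best approximation g ∈ W is the orthogonal projection of f onto W. Writing g = a_0 + a_1 x + a_2 x^2, the coefficients solve the normal equations G · a = b where
  G_{ij} = <φ_i, φ_j> and b_i = <f, φ_i>, with φ_0 = 1, φ_1 = x, φ_2 = x^2.
G =
  [2, 0, 2/3]
  [0, 2/3, 0]
  [2/3, 0, 2/5],
b = (-2, -12/5, -6/5).
Solving gives a_0 = 0, a_1 = -18/5, a_2 = -3, so
  g(x) = -3*x^2 - 18*x/5.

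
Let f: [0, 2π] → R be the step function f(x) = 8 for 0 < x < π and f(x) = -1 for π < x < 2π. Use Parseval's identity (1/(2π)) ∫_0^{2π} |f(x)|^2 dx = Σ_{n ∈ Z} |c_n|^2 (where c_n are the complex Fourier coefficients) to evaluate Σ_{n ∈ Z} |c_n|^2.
Σ |c_n|^2 = 65/2

Parseval equates the L^2 energy of f (normalised by 1/(2π)) with the ℓ^2 sum of its Fourier coefficients: (1/(2π)) ∫_0^{2π} |f|^2 = Σ |c_n|^2.
Compute the left side: (1/(2π)) [∫_0^π 8^2 dx + ∫_π^{2π} (-1)^2 dx] = (1/(2π)) · (64π + 1π) = (64 + 1)/2 = 65/2.
So Σ_{n ∈ Z} |c_n|^2 = 65/2.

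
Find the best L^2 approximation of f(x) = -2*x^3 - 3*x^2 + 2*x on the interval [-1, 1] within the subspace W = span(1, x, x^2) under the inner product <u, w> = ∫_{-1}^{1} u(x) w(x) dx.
g(x) = -3*x^2 + 4*x/5

The best approximation g ∈ W is the orthogonal projection of f onto W. Writing g = a_0 + a_1 x + a_2 x^2, the coefficients solve the normal equations G · a = b where
  G_{ij} = <φ_i, φ_j> and b_i = <f, φ_i>, with φ_0 = 1, φ_1 = x, φ_2 = x^2.
G =
  [2, 0, 2/3]
  [0, 2/3, 0]
  [2/3, 0, 2/5],
b = (-2, 8/15, -6/5).
Solving gives a_0 = 0, a_1 = 4/5, a_2 = -3, so
  g(x) = -3*x^2 + 4*x/5.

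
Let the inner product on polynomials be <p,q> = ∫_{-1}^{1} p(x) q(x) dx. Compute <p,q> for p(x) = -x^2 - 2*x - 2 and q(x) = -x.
<p,q> = 4/3

Expand the product: p(x)·q(x) = x^3 + 2*x^2 + 2*x.
∫_{-1}^{1} of each monomial x^k gives [2/(k+1) if k even, 0 if k odd]. Integrating term-by-term (or equivalently evaluating the antiderivative F(x) = x^4/4 + 2*x^3/3 + x^2 at the endpoints):
  F(1) − F(−1) = 23/12 − (7/12) = 4/3.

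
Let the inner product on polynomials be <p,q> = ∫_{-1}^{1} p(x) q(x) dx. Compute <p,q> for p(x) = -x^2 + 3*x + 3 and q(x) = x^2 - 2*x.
<p,q> = -12/5

Expand the product: p(x)·q(x) = -x^4 + 5*x^3 - 3*x^2 - 6*x.
∫_{-1}^{1} of each monomial x^k gives [2/(k+1) if k even, 0 if k odd]. Integrating term-by-term (or equivalently evaluating the antiderivative F(x) = -x^5/5 + 5*x^4/4 - x^3 - 3*x^2 at the endpoints):
  F(1) − F(−1) = -59/20 − (-11/20) = -12/5.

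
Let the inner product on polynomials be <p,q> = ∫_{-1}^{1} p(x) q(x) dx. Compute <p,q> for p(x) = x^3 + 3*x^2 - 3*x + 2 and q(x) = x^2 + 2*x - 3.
<p,q> = -56/3

Expand the product: p(x)·q(x) = x^5 + 5*x^4 - 13*x^2 + 13*x - 6.
∫_{-1}^{1} of each monomial x^k gives [2/(k+1) if k even, 0 if k odd]. Integrating term-by-term (or equivalently evaluating the antiderivative F(x) = x^6/6 + x^5 - 13*x^3/3 + 13*x^2/2 - 6*x at the endpoints):
  F(1) − F(−1) = -8/3 − (16) = -56/3.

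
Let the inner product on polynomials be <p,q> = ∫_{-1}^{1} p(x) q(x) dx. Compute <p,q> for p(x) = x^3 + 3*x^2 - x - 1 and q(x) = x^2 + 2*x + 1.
<p,q> = 0

Expand the product: p(x)·q(x) = x^5 + 5*x^4 + 6*x^3 - 3*x - 1.
∫_{-1}^{1} of each monomial x^k gives [2/(k+1) if k even, 0 if k odd]. Integrating term-by-term (or equivalently evaluating the antiderivative F(x) = x^6/6 + x^5 + 3*x^4/2 - 3*x^2/2 - x at the endpoints):
  F(1) − F(−1) = 1/6 − (1/6) = 0.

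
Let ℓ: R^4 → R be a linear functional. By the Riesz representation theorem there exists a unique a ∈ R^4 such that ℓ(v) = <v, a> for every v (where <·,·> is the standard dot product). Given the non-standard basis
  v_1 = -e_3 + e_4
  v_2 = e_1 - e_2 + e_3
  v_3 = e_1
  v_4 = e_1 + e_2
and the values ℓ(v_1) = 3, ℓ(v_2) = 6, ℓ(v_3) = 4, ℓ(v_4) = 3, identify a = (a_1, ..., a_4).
a = (4, -1, 1, 4)

Write a = (a_1, ..., a_4) in the standard basis. For each basis vector v_i, ℓ(v_i) = <v_i, a> is a linear equation in the a_j's. Collect the n equations into a matrix system V a = ℓ, where row i of V is v_i (expressed in the standard basis). Since V is invertible (lower-triangular with 1s on the diagonal, up to permutation), solve by back-substitution:
  V =
[[0, 0, -1, 1],
 [1, -1, 1, 0],
 [1, 0, 0, 0],
 [1, 1, 0, 0]]
  V a = (3, 6, 4, 3)
Solving gives a = (4, -1, 1, 4).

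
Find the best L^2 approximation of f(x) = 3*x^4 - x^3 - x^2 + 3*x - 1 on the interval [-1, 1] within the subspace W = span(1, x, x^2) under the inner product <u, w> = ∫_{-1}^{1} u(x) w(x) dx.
g(x) = 11*x^2/7 + 12*x/5 - 44/35

The best approximation g ∈ W is the orthogonal projection of f onto W. Writing g = a_0 + a_1 x + a_2 x^2, the coefficients solve the normal equations G · a = b where
  G_{ij} = <φ_i, φ_j> and b_i = <f, φ_i>, with φ_0 = 1, φ_1 = x, φ_2 = x^2.
G =
  [2, 0, 2/3]
  [0, 2/3, 0]
  [2/3, 0, 2/5],
b = (-22/15, 8/5, -22/105).
Solving gives a_0 = -44/35, a_1 = 12/5, a_2 = 11/7, so
  g(x) = 11*x^2/7 + 12*x/5 - 44/35.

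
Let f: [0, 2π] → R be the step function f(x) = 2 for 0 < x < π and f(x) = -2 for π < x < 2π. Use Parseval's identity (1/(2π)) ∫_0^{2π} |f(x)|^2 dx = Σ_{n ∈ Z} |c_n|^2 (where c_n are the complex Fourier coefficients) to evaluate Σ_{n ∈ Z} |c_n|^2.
Σ |c_n|^2 = 4

Parseval equates the L^2 energy of f (normalised by 1/(2π)) with the ℓ^2 sum of its Fourier coefficients: (1/(2π)) ∫_0^{2π} |f|^2 = Σ |c_n|^2.
Compute the left side: (1/(2π)) [∫_0^π 2^2 dx + ∫_π^{2π} (-2)^2 dx] = (1/(2π)) · (4π + 4π) = (4 + 4)/2 = 4.
So Σ_{n ∈ Z} |c_n|^2 = 4.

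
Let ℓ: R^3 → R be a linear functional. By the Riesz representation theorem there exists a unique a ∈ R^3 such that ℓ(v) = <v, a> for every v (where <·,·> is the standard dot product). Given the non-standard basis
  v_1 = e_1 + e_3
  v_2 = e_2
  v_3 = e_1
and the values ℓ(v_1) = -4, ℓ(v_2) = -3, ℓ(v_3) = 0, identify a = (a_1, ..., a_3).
a = (0, -3, -4)

Write a = (a_1, ..., a_3) in the standard basis. For each basis vector v_i, ℓ(v_i) = <v_i, a> is a linear equation in the a_j's. Collect the n equations into a matrix system V a = ℓ, where row i of V is v_i (expressed in the standard basis). Since V is invertible (lower-triangular with 1s on the diagonal, up to permutation), solve by back-substitution:
  V =
[[1, 0, 1],
 [0, 1, 0],
 [1, 0, 0]]
  V a = (-4, -3, 0)
Solving gives a = (0, -3, -4).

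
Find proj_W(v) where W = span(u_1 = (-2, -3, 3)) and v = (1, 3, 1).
proj_W(v) = (8/11, 12/11, -12/11)

Set up U = [u_1 | ... | u_1] ∈ R^(3×1). The projector onto W = col(U) is P = U (U^T U)^(-1) U^T.
Compute U^T U =
  [22],
and U^T v = (-8).
Solve U^T U · c = U^T v for the coefficients: c = (-4/11). The projection is proj_W(v) = U c.
Check: (v - proj_W(v)) · u_1 = 0  (should be 0).
Result: proj_W(v) = (8/11, 12/11, -12/11).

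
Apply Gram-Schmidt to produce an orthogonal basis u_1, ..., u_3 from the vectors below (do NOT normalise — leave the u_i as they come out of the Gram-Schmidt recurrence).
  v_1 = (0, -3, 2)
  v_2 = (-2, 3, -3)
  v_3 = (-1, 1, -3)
Orthogonal basis:
  u_1 = (0, -3, 2)
  u_2 = (-2, -6/13, -9/13)
  u_3 = (33/61, -44/61, -66/61)

Apply the Gram-Schmidt recurrence
  u_1 = v_1
  u_i = v_i − Σ_{j<i} ((v_i · u_j) / (u_j · u_j)) · u_j.

Step by step this gives:
  u_1 = (0, -3, 2)
  u_2 = (-2, -6/13, -9/13)
  u_3 = (33/61, -44/61, -66/61)

Orthogonality check:
  u_2 · u_1 = 0 (should be 0)
  u_3 · u_1 = 0 (should be 0)
  u_3 · u_2 = 0 (should be 0)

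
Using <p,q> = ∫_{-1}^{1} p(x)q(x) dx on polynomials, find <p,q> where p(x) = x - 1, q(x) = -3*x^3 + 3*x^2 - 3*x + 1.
<p,q> = -36/5

Expand the product: p(x)·q(x) = -3*x^4 + 6*x^3 - 6*x^2 + 4*x - 1.
∫_{-1}^{1} of each monomial x^k gives [2/(k+1) if k even, 0 if k odd]. Integrating term-by-term (or equivalently evaluating the antiderivative F(x) = -3*x^5/5 + 3*x^4/2 - 2*x^3 + 2*x^2 - x at the endpoints):
  F(1) − F(−1) = -1/10 − (71/10) = -36/5.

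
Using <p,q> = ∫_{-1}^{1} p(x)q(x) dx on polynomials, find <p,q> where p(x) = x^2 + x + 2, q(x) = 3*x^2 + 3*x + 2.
<p,q> = 248/15

Expand the product: p(x)·q(x) = 3*x^4 + 6*x^3 + 11*x^2 + 8*x + 4.
∫_{-1}^{1} of each monomial x^k gives [2/(k+1) if k even, 0 if k odd]. Integrating term-by-term (or equivalently evaluating the antiderivative F(x) = 3*x^5/5 + 3*x^4/2 + 11*x^3/3 + 4*x^2 + 4*x at the endpoints):
  F(1) − F(−1) = 413/30 − (-83/30) = 248/15.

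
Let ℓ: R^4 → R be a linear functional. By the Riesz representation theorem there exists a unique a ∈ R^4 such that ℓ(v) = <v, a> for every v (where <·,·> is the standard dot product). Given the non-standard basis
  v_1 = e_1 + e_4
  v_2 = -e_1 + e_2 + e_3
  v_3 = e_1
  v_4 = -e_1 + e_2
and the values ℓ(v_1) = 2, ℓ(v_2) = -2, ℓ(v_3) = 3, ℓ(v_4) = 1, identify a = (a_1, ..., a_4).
a = (3, 4, -3, -1)

Write a = (a_1, ..., a_4) in the standard basis. For each basis vector v_i, ℓ(v_i) = <v_i, a> is a linear equation in the a_j's. Collect the n equations into a matrix system V a = ℓ, where row i of V is v_i (expressed in the standard basis). Since V is invertible (lower-triangular with 1s on the diagonal, up to permutation), solve by back-substitution:
  V =
[[1, 0, 0, 1],
 [-1, 1, 1, 0],
 [1, 0, 0, 0],
 [-1, 1, 0, 0]]
  V a = (2, -2, 3, 1)
Solving gives a = (3, 4, -3, -1).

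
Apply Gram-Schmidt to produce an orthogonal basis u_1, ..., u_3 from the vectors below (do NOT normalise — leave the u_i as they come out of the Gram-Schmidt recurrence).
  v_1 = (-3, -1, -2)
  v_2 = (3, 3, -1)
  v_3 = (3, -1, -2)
Orthogonal basis:
  u_1 = (-3, -1, -2)
  u_2 = (6/7, 16/7, -17/7)
  u_3 = (147/83, -189/83, -126/83)

Apply the Gram-Schmidt recurrence
  u_1 = v_1
  u_i = v_i − Σ_{j<i} ((v_i · u_j) / (u_j · u_j)) · u_j.

Step by step this gives:
  u_1 = (-3, -1, -2)
  u_2 = (6/7, 16/7, -17/7)
  u_3 = (147/83, -189/83, -126/83)

Orthogonality check:
  u_2 · u_1 = 0 (should be 0)
  u_3 · u_1 = 0 (should be 0)
  u_3 · u_2 = 0 (should be 0)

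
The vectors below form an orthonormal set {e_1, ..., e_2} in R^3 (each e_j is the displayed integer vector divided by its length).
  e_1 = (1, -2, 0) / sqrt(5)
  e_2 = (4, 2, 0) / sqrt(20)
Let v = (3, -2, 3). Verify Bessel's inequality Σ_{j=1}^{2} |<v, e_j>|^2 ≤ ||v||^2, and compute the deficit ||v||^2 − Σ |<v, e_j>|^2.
Σ |<v, e_j>|^2 = 13; ||v||^2 = 22; deficit = 9

Write each e_j = u_j / sqrt(<u_j, u_j>) where u_j is the displayed integer vector. Then <v, e_j> = <v, u_j> / sqrt(<u_j, u_j>), so |<v, e_j>|^2 = <v, u_j>^2 / <u_j, u_j>.
Coefficients: <v, e_1> = 7/sqrt(5), <v, e_2> = 8/sqrt(20).
Square and sum: Σ |<v, e_j>|^2 = 13.
Compute ||v||^2 = v·v = 22.
Deficit = 22 − 13 = 9 ≥ 0, confirming Bessel's inequality. (The deficit equals ||v − Σ <v,e_j> e_j||^2, the squared distance from v to span{e_j}.)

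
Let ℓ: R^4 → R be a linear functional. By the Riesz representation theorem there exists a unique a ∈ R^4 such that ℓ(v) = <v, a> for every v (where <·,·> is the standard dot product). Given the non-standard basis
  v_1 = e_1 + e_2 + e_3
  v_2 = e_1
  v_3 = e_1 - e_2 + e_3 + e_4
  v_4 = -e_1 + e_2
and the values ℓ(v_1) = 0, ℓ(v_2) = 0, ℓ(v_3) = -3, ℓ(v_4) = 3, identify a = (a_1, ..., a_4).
a = (0, 3, -3, 3)

Write a = (a_1, ..., a_4) in the standard basis. For each basis vector v_i, ℓ(v_i) = <v_i, a> is a linear equation in the a_j's. Collect the n equations into a matrix system V a = ℓ, where row i of V is v_i (expressed in the standard basis). Since V is invertible (lower-triangular with 1s on the diagonal, up to permutation), solve by back-substitution:
  V =
[[1, 1, 1, 0],
 [1, 0, 0, 0],
 [1, -1, 1, 1],
 [-1, 1, 0, 0]]
  V a = (0, 0, -3, 3)
Solving gives a = (0, 3, -3, 3).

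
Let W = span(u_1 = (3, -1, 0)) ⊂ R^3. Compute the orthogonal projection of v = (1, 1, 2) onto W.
proj_W(v) = (3/5, -1/5, 0)

Set up U = [u_1 | ... | u_1] ∈ R^(3×1). The projector onto W = col(U) is P = U (U^T U)^(-1) U^T.
Compute U^T U =
  [10],
and U^T v = (2).
Solve U^T U · c = U^T v for the coefficients: c = (1/5). The projection is proj_W(v) = U c.
Check: (v - proj_W(v)) · u_1 = 0  (should be 0).
Result: proj_W(v) = (3/5, -1/5, 0).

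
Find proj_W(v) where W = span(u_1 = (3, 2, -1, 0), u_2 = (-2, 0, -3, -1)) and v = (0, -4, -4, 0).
proj_W(v) = (-372/187, -40/187, -448/187, -156/187)

Set up U = [u_1 | ... | u_2] ∈ R^(4×2). The projector onto W = col(U) is P = U (U^T U)^(-1) U^T.
Compute U^T U =
  [14, -3]
  [-3, 14],
and U^T v = (-4, 12).
Solve U^T U · c = U^T v for the coefficients: c = (-20/187, 156/187). The projection is proj_W(v) = U c.
Check: (v - proj_W(v)) · u_1 = 0  (should be 0).
Check: (v - proj_W(v)) · u_2 = 0  (should be 0).
Result: proj_W(v) = (-372/187, -40/187, -448/187, -156/187).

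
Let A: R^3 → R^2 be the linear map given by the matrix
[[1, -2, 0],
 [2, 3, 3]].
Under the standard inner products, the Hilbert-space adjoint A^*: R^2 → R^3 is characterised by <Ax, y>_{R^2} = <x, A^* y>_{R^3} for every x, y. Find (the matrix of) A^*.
A^* = A^T =
[[1, 2],
 [-2, 3],
 [0, 3]]

For real matrices with standard dot products, the defining identity <Ax, y> = <x, A^* y> gives (Ax)^T y = x^T (A^*) y, i.e. x^T A^T y = x^T (A^*) y. Since this holds for all x, y, we must have A^* = A^T. Therefore
A^* =
[[1, 2],
 [-2, 3],
 [0, 3]].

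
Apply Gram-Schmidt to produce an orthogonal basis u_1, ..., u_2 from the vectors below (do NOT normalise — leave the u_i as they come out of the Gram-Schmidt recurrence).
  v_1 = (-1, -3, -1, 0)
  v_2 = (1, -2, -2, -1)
Orthogonal basis:
  u_1 = (-1, -3, -1, 0)
  u_2 = (18/11, -1/11, -15/11, -1)

Apply the Gram-Schmidt recurrence
  u_1 = v_1
  u_i = v_i − Σ_{j<i} ((v_i · u_j) / (u_j · u_j)) · u_j.

Step by step this gives:
  u_1 = (-1, -3, -1, 0)
  u_2 = (18/11, -1/11, -15/11, -1)

Orthogonality check:
  u_2 · u_1 = 0 (should be 0)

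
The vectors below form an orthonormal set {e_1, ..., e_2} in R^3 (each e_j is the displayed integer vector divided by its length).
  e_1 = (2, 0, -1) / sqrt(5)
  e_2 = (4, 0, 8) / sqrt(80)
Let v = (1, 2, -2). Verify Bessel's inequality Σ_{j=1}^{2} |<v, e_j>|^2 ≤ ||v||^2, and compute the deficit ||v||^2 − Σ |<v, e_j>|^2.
Σ |<v, e_j>|^2 = 5; ||v||^2 = 9; deficit = 4

Write each e_j = u_j / sqrt(<u_j, u_j>) where u_j is the displayed integer vector. Then <v, e_j> = <v, u_j> / sqrt(<u_j, u_j>), so |<v, e_j>|^2 = <v, u_j>^2 / <u_j, u_j>.
Coefficients: <v, e_1> = 4/sqrt(5), <v, e_2> = -12/sqrt(80).
Square and sum: Σ |<v, e_j>|^2 = 5.
Compute ||v||^2 = v·v = 9.
Deficit = 9 − 5 = 4 ≥ 0, confirming Bessel's inequality. (The deficit equals ||v − Σ <v,e_j> e_j||^2, the squared distance from v to span{e_j}.)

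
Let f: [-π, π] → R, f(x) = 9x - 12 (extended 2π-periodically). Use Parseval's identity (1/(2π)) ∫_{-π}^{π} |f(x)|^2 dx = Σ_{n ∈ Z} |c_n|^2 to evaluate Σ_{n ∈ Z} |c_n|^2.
Σ |c_n|^2 = 27π^2 + 144

Expand and integrate term by term over [-π, π]:
  ∫ (9x)^2 dx = 81·(2π^3/3); ∫ 2·9·(-12)·x dx = 0 (odd integrand); ∫ (-12)^2 dx = 144·2π.
So (1/(2π)) ∫_{-π}^{π} (9x - 12)^2 dx = 81π^2/3 + 144 = 27π^2 + 144.
Parseval ⇒ Σ |c_n|^2 = 27π^2 + 144.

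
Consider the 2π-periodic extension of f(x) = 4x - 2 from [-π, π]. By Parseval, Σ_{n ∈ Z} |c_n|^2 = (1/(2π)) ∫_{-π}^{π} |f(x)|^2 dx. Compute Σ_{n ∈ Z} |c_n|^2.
Σ |c_n|^2 = 16π^2/3 + 4

Expand and integrate term by term over [-π, π]:
  ∫ (4x)^2 dx = 16·(2π^3/3); ∫ 2·4·(-2)·x dx = 0 (odd integrand); ∫ (-2)^2 dx = 4·2π.
So (1/(2π)) ∫_{-π}^{π} (4x - 2)^2 dx = 16π^2/3 + 4 = 16π^2/3 + 4.
Parseval ⇒ Σ |c_n|^2 = 16π^2/3 + 4.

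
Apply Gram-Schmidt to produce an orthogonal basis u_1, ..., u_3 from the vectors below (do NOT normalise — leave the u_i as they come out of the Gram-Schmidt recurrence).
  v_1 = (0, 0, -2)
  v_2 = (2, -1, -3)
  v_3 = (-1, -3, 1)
Orthogonal basis:
  u_1 = (0, 0, -2)
  u_2 = (2, -1, 0)
  u_3 = (-7/5, -14/5, 0)

Apply the Gram-Schmidt recurrence
  u_1 = v_1
  u_i = v_i − Σ_{j<i} ((v_i · u_j) / (u_j · u_j)) · u_j.

Step by step this gives:
  u_1 = (0, 0, -2)
  u_2 = (2, -1, 0)
  u_3 = (-7/5, -14/5, 0)

Orthogonality check:
  u_2 · u_1 = 0 (should be 0)
  u_3 · u_1 = 0 (should be 0)
  u_3 · u_2 = 0 (should be 0)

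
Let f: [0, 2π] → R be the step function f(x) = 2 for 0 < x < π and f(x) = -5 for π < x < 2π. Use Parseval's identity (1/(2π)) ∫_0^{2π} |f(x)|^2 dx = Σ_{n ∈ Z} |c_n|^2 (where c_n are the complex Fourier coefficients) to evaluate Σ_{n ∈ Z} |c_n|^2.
Σ |c_n|^2 = 29/2

Parseval equates the L^2 energy of f (normalised by 1/(2π)) with the ℓ^2 sum of its Fourier coefficients: (1/(2π)) ∫_0^{2π} |f|^2 = Σ |c_n|^2.
Compute the left side: (1/(2π)) [∫_0^π 2^2 dx + ∫_π^{2π} (-5)^2 dx] = (1/(2π)) · (4π + 25π) = (4 + 25)/2 = 29/2.
So Σ_{n ∈ Z} |c_n|^2 = 29/2.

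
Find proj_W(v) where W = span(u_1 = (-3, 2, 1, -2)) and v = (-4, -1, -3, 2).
proj_W(v) = (-1/2, 1/3, 1/6, -1/3)

Set up U = [u_1 | ... | u_1] ∈ R^(4×1). The projector onto W = col(U) is P = U (U^T U)^(-1) U^T.
Compute U^T U =
  [18],
and U^T v = (3).
Solve U^T U · c = U^T v for the coefficients: c = (1/6). The projection is proj_W(v) = U c.
Check: (v - proj_W(v)) · u_1 = 0  (should be 0).
Result: proj_W(v) = (-1/2, 1/3, 1/6, -1/3).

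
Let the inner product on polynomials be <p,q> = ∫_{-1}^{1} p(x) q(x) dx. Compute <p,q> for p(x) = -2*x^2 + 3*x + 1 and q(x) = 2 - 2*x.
<p,q> = -8/3

Expand the product: p(x)·q(x) = 4*x^3 - 10*x^2 + 4*x + 2.
∫_{-1}^{1} of each monomial x^k gives [2/(k+1) if k even, 0 if k odd]. Integrating term-by-term (or equivalently evaluating the antiderivative F(x) = x^4 - 10*x^3/3 + 2*x^2 + 2*x at the endpoints):
  F(1) − F(−1) = 5/3 − (13/3) = -8/3.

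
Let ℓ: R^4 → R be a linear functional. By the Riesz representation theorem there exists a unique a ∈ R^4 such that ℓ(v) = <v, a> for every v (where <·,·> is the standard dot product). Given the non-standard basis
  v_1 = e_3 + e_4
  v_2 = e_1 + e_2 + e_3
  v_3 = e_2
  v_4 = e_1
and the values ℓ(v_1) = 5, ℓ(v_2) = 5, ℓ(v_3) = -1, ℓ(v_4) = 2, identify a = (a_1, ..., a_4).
a = (2, -1, 4, 1)

Write a = (a_1, ..., a_4) in the standard basis. For each basis vector v_i, ℓ(v_i) = <v_i, a> is a linear equation in the a_j's. Collect the n equations into a matrix system V a = ℓ, where row i of V is v_i (expressed in the standard basis). Since V is invertible (lower-triangular with 1s on the diagonal, up to permutation), solve by back-substitution:
  V =
[[0, 0, 1, 1],
 [1, 1, 1, 0],
 [0, 1, 0, 0],
 [1, 0, 0, 0]]
  V a = (5, 5, -1, 2)
Solving gives a = (2, -1, 4, 1).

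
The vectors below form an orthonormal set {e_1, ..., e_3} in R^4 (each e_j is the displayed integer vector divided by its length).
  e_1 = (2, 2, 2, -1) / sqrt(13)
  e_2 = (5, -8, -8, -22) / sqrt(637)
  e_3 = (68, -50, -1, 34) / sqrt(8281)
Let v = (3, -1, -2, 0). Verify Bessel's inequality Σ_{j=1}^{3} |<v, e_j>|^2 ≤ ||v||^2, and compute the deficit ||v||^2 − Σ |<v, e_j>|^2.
Σ |<v, e_j>|^2 = 1741/169; ||v||^2 = 14; deficit = 625/169

Write each e_j = u_j / sqrt(<u_j, u_j>) where u_j is the displayed integer vector. Then <v, e_j> = <v, u_j> / sqrt(<u_j, u_j>), so |<v, e_j>|^2 = <v, u_j>^2 / <u_j, u_j>.
Coefficients: <v, e_1> = 0/sqrt(13), <v, e_2> = 39/sqrt(637), <v, e_3> = 256/sqrt(8281).
Square and sum: Σ |<v, e_j>|^2 = 1741/169.
Compute ||v||^2 = v·v = 14.
Deficit = 14 − 1741/169 = 625/169 ≥ 0, confirming Bessel's inequality. (The deficit equals ||v − Σ <v,e_j> e_j||^2, the squared distance from v to span{e_j}.)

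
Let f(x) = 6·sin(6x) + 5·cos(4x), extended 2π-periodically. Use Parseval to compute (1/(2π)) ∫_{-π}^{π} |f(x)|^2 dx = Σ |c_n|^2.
Σ |c_n|^2 = 61/2

Expand |f|^2 and use orthogonality of {sin(nx), cos(mx)} on [-π, π]:
  ∫_{-π}^{π} sin(nx)^2 dx = π, ∫ cos(mx)^2 dx = π, and cross terms integrate to 0.
So ∫_{-π}^{π} f(x)^2 dx = 6^2 · π + 5^2 · π = (36 + 25)π.
Divide by 2π: (36 + 25)/2 = 61/2.
By Parseval, this equals Σ |c_n|^2.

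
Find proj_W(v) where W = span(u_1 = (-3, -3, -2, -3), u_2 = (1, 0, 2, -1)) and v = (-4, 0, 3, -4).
proj_W(v) = (-69/85, -198/85, 126/85, -327/85)

Set up U = [u_1 | ... | u_2] ∈ R^(4×2). The projector onto W = col(U) is P = U (U^T U)^(-1) U^T.
Compute U^T U =
  [31, -4]
  [-4, 6],
and U^T v = (18, 6).
Solve U^T U · c = U^T v for the coefficients: c = (66/85, 129/85). The projection is proj_W(v) = U c.
Check: (v - proj_W(v)) · u_1 = 0  (should be 0).
Check: (v - proj_W(v)) · u_2 = 0  (should be 0).
Result: proj_W(v) = (-69/85, -198/85, 126/85, -327/85).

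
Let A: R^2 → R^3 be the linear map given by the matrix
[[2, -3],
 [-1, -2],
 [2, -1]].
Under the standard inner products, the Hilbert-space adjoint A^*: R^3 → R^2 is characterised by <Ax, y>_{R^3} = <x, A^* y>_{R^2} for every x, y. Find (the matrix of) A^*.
A^* = A^T =
[[2, -1, 2],
 [-3, -2, -1]]

For real matrices with standard dot products, the defining identity <Ax, y> = <x, A^* y> gives (Ax)^T y = x^T (A^*) y, i.e. x^T A^T y = x^T (A^*) y. Since this holds for all x, y, we must have A^* = A^T. Therefore
A^* =
[[2, -1, 2],
 [-3, -2, -1]].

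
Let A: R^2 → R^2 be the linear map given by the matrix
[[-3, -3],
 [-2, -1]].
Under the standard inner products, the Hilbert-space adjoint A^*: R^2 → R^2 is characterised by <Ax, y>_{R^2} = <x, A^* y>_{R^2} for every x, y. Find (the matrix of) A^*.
A^* = A^T =
[[-3, -2],
 [-3, -1]]

For real matrices with standard dot products, the defining identity <Ax, y> = <x, A^* y> gives (Ax)^T y = x^T (A^*) y, i.e. x^T A^T y = x^T (A^*) y. Since this holds for all x, y, we must have A^* = A^T. Therefore
A^* =
[[-3, -2],
 [-3, -1]].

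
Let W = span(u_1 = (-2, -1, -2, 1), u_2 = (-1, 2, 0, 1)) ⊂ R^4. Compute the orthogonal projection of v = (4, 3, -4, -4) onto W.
proj_W(v) = (93/59, 14/59, 80/59, -53/59)

Set up U = [u_1 | ... | u_2] ∈ R^(4×2). The projector onto W = col(U) is P = U (U^T U)^(-1) U^T.
Compute U^T U =
  [10, 1]
  [1, 6],
and U^T v = (-7, -2).
Solve U^T U · c = U^T v for the coefficients: c = (-40/59, -13/59). The projection is proj_W(v) = U c.
Check: (v - proj_W(v)) · u_1 = 0  (should be 0).
Check: (v - proj_W(v)) · u_2 = 0  (should be 0).
Result: proj_W(v) = (93/59, 14/59, 80/59, -53/59).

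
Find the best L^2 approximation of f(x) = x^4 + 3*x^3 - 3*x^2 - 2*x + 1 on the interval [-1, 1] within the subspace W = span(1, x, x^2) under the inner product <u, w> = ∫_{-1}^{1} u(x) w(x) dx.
g(x) = -15*x^2/7 - x/5 + 32/35

The best approximation g ∈ W is the orthogonal projection of f onto W. Writing g = a_0 + a_1 x + a_2 x^2, the coefficients solve the normal equations G · a = b where
  G_{ij} = <φ_i, φ_j> and b_i = <f, φ_i>, with φ_0 = 1, φ_1 = x, φ_2 = x^2.
G =
  [2, 0, 2/3]
  [0, 2/3, 0]
  [2/3, 0, 2/5],
b = (2/5, -2/15, -26/105).
Solving gives a_0 = 32/35, a_1 = -1/5, a_2 = -15/7, so
  g(x) = -15*x^2/7 - x/5 + 32/35.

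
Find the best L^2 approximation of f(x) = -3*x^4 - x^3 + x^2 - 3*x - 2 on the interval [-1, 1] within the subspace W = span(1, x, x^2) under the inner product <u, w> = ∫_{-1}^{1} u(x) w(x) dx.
g(x) = -11*x^2/7 - 18*x/5 - 61/35

The best approximation g ∈ W is the orthogonal projection of f onto W. Writing g = a_0 + a_1 x + a_2 x^2, the coefficients solve the normal equations G · a = b where
  G_{ij} = <φ_i, φ_j> and b_i = <f, φ_i>, with φ_0 = 1, φ_1 = x, φ_2 = x^2.
G =
  [2, 0, 2/3]
  [0, 2/3, 0]
  [2/3, 0, 2/5],
b = (-68/15, -12/5, -188/105).
Solving gives a_0 = -61/35, a_1 = -18/5, a_2 = -11/7, so
  g(x) = -11*x^2/7 - 18*x/5 - 61/35.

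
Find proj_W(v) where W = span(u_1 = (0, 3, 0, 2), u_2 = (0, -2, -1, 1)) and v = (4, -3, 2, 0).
proj_W(v) = (0, -73/31, -8/31, -30/31)

Set up U = [u_1 | ... | u_2] ∈ R^(4×2). The projector onto W = col(U) is P = U (U^T U)^(-1) U^T.
Compute U^T U =
  [13, -4]
  [-4, 6],
and U^T v = (-9, 4).
Solve U^T U · c = U^T v for the coefficients: c = (-19/31, 8/31). The projection is proj_W(v) = U c.
Check: (v - proj_W(v)) · u_1 = 0  (should be 0).
Check: (v - proj_W(v)) · u_2 = 0  (should be 0).
Result: proj_W(v) = (0, -73/31, -8/31, -30/31).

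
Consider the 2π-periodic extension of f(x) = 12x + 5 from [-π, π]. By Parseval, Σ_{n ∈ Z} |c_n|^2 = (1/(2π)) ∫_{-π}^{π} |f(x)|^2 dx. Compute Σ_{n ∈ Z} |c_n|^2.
Σ |c_n|^2 = 48π^2 + 25

Expand and integrate term by term over [-π, π]:
  ∫ (12x)^2 dx = 144·(2π^3/3); ∫ 2·12·(5)·x dx = 0 (odd integrand); ∫ 5^2 dx = 25·2π.
So (1/(2π)) ∫_{-π}^{π} (12x + 5)^2 dx = 144π^2/3 + 25 = 48π^2 + 25.
Parseval ⇒ Σ |c_n|^2 = 48π^2 + 25.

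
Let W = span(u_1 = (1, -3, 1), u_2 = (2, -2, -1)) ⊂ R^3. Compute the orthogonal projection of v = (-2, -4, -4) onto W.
proj_W(v) = (9/5, -43/25, -24/25)

Set up U = [u_1 | ... | u_2] ∈ R^(3×2). The projector onto W = col(U) is P = U (U^T U)^(-1) U^T.
Compute U^T U =
  [11, 7]
  [7, 9],
and U^T v = (6, 8).
Solve U^T U · c = U^T v for the coefficients: c = (-1/25, 23/25). The projection is proj_W(v) = U c.
Check: (v - proj_W(v)) · u_1 = 0  (should be 0).
Check: (v - proj_W(v)) · u_2 = 0  (should be 0).
Result: proj_W(v) = (9/5, -43/25, -24/25).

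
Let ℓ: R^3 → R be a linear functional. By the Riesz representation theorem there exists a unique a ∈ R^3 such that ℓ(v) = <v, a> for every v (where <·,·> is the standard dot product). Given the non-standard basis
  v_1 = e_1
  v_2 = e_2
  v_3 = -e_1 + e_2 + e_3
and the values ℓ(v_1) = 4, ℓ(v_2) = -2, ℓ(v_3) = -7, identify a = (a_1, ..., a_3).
a = (4, -2, -1)

Write a = (a_1, ..., a_3) in the standard basis. For each basis vector v_i, ℓ(v_i) = <v_i, a> is a linear equation in the a_j's. Collect the n equations into a matrix system V a = ℓ, where row i of V is v_i (expressed in the standard basis). Since V is invertible (lower-triangular with 1s on the diagonal, up to permutation), solve by back-substitution:
  V =
[[1, 0, 0],
 [0, 1, 0],
 [-1, 1, 1]]
  V a = (4, -2, -7)
Solving gives a = (4, -2, -1).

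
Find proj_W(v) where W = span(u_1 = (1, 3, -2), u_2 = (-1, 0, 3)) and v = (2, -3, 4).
proj_W(v) = (-115/91, -240/91, 265/91)

Set up U = [u_1 | ... | u_2] ∈ R^(3×2). The projector onto W = col(U) is P = U (U^T U)^(-1) U^T.
Compute U^T U =
  [14, -7]
  [-7, 10],
and U^T v = (-15, 10).
Solve U^T U · c = U^T v for the coefficients: c = (-80/91, 5/13). The projection is proj_W(v) = U c.
Check: (v - proj_W(v)) · u_1 = 0  (should be 0).
Check: (v - proj_W(v)) · u_2 = 0  (should be 0).
Result: proj_W(v) = (-115/91, -240/91, 265/91).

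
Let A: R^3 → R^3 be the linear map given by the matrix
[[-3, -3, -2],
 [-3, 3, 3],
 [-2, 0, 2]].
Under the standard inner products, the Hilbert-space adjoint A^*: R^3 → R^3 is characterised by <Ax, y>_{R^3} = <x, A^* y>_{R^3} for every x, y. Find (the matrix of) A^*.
A^* = A^T =
[[-3, -3, -2],
 [-3, 3, 0],
 [-2, 3, 2]]

For real matrices with standard dot products, the defining identity <Ax, y> = <x, A^* y> gives (Ax)^T y = x^T (A^*) y, i.e. x^T A^T y = x^T (A^*) y. Since this holds for all x, y, we must have A^* = A^T. Therefore
A^* =
[[-3, -3, -2],
 [-3, 3, 0],
 [-2, 3, 2]].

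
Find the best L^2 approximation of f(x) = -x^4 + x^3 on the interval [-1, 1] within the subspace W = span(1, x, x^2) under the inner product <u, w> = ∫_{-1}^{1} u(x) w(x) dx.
g(x) = -6*x^2/7 + 3*x/5 + 3/35

The best approximation g ∈ W is the orthogonal projection of f onto W. Writing g = a_0 + a_1 x + a_2 x^2, the coefficients solve the normal equations G · a = b where
  G_{ij} = <φ_i, φ_j> and b_i = <f, φ_i>, with φ_0 = 1, φ_1 = x, φ_2 = x^2.
G =
  [2, 0, 2/3]
  [0, 2/3, 0]
  [2/3, 0, 2/5],
b = (-2/5, 2/5, -2/7).
Solving gives a_0 = 3/35, a_1 = 3/5, a_2 = -6/7, so
  g(x) = -6*x^2/7 + 3*x/5 + 3/35.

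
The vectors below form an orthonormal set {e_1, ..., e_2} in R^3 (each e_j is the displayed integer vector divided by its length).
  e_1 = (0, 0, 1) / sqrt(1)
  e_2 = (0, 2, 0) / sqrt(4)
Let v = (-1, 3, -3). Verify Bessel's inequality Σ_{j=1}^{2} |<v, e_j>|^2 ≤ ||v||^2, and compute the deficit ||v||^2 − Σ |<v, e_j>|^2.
Σ |<v, e_j>|^2 = 18; ||v||^2 = 19; deficit = 1

Write each e_j = u_j / sqrt(<u_j, u_j>) where u_j is the displayed integer vector. Then <v, e_j> = <v, u_j> / sqrt(<u_j, u_j>), so |<v, e_j>|^2 = <v, u_j>^2 / <u_j, u_j>.
Coefficients: <v, e_1> = -3/sqrt(1), <v, e_2> = 6/sqrt(4).
Square and sum: Σ |<v, e_j>|^2 = 18.
Compute ||v||^2 = v·v = 19.
Deficit = 19 − 18 = 1 ≥ 0, confirming Bessel's inequality. (The deficit equals ||v − Σ <v,e_j> e_j||^2, the squared distance from v to span{e_j}.)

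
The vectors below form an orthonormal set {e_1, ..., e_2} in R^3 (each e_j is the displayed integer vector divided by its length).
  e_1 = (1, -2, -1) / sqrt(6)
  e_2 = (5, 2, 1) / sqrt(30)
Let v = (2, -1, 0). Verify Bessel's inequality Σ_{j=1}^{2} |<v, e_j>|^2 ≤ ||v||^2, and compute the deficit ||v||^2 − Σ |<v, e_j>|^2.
Σ |<v, e_j>|^2 = 24/5; ||v||^2 = 5; deficit = 1/5

Write each e_j = u_j / sqrt(<u_j, u_j>) where u_j is the displayed integer vector. Then <v, e_j> = <v, u_j> / sqrt(<u_j, u_j>), so |<v, e_j>|^2 = <v, u_j>^2 / <u_j, u_j>.
Coefficients: <v, e_1> = 4/sqrt(6), <v, e_2> = 8/sqrt(30).
Square and sum: Σ |<v, e_j>|^2 = 24/5.
Compute ||v||^2 = v·v = 5.
Deficit = 5 − 24/5 = 1/5 ≥ 0, confirming Bessel's inequality. (The deficit equals ||v − Σ <v,e_j> e_j||^2, the squared distance from v to span{e_j}.)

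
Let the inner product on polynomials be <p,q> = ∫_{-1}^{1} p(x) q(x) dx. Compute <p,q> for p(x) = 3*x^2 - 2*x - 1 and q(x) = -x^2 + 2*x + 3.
<p,q> = -16/5

Expand the product: p(x)·q(x) = -3*x^4 + 8*x^3 + 6*x^2 - 8*x - 3.
∫_{-1}^{1} of each monomial x^k gives [2/(k+1) if k even, 0 if k odd]. Integrating term-by-term (or equivalently evaluating the antiderivative F(x) = -3*x^5/5 + 2*x^4 + 2*x^3 - 4*x^2 - 3*x at the endpoints):
  F(1) − F(−1) = -18/5 − (-2/5) = -16/5.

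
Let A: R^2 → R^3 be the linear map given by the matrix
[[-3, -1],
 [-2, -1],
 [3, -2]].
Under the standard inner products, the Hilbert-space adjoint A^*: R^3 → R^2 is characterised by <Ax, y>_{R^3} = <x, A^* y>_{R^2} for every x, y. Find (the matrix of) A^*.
A^* = A^T =
[[-3, -2, 3],
 [-1, -1, -2]]

For real matrices with standard dot products, the defining identity <Ax, y> = <x, A^* y> gives (Ax)^T y = x^T (A^*) y, i.e. x^T A^T y = x^T (A^*) y. Since this holds for all x, y, we must have A^* = A^T. Therefore
A^* =
[[-3, -2, 3],
 [-1, -1, -2]].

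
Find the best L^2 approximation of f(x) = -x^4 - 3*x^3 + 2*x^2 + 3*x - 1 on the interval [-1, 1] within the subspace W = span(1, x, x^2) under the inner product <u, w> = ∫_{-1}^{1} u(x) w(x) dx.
g(x) = 8*x^2/7 + 6*x/5 - 32/35

The best approximation g ∈ W is the orthogonal projection of f onto W. Writing g = a_0 + a_1 x + a_2 x^2, the coefficients solve the normal equations G · a = b where
  G_{ij} = <φ_i, φ_j> and b_i = <f, φ_i>, with φ_0 = 1, φ_1 = x, φ_2 = x^2.
G =
  [2, 0, 2/3]
  [0, 2/3, 0]
  [2/3, 0, 2/5],
b = (-16/15, 4/5, -16/105).
Solving gives a_0 = -32/35, a_1 = 6/5, a_2 = 8/7, so
  g(x) = 8*x^2/7 + 6*x/5 - 32/35.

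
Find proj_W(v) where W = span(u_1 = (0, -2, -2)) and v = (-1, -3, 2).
proj_W(v) = (0, -1/2, -1/2)

Set up U = [u_1 | ... | u_1] ∈ R^(3×1). The projector onto W = col(U) is P = U (U^T U)^(-1) U^T.
Compute U^T U =
  [8],
and U^T v = (2).
Solve U^T U · c = U^T v for the coefficients: c = (1/4). The projection is proj_W(v) = U c.
Check: (v - proj_W(v)) · u_1 = 0  (should be 0).
Result: proj_W(v) = (0, -1/2, -1/2).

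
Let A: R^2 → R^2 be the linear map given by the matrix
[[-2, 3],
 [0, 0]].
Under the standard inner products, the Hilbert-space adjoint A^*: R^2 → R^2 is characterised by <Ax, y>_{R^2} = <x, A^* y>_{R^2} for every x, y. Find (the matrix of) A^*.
A^* = A^T =
[[-2, 0],
 [3, 0]]

For real matrices with standard dot products, the defining identity <Ax, y> = <x, A^* y> gives (Ax)^T y = x^T (A^*) y, i.e. x^T A^T y = x^T (A^*) y. Since this holds for all x, y, we must have A^* = A^T. Therefore
A^* =
[[-2, 0],
 [3, 0]].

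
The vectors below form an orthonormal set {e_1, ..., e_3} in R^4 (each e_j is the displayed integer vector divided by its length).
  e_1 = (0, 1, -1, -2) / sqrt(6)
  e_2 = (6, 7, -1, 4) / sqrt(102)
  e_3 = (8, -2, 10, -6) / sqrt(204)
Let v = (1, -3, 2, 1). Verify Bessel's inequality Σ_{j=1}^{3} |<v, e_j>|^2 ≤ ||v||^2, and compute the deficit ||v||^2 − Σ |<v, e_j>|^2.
Σ |<v, e_j>|^2 = 41/3; ||v||^2 = 15; deficit = 4/3

Write each e_j = u_j / sqrt(<u_j, u_j>) where u_j is the displayed integer vector. Then <v, e_j> = <v, u_j> / sqrt(<u_j, u_j>), so |<v, e_j>|^2 = <v, u_j>^2 / <u_j, u_j>.
Coefficients: <v, e_1> = -7/sqrt(6), <v, e_2> = -13/sqrt(102), <v, e_3> = 28/sqrt(204).
Square and sum: Σ |<v, e_j>|^2 = 41/3.
Compute ||v||^2 = v·v = 15.
Deficit = 15 − 41/3 = 4/3 ≥ 0, confirming Bessel's inequality. (The deficit equals ||v − Σ <v,e_j> e_j||^2, the squared distance from v to span{e_j}.)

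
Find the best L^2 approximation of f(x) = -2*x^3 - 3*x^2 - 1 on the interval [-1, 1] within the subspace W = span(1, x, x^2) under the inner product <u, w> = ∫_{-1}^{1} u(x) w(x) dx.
g(x) = -3*x^2 - 6*x/5 - 1

The best approximation g ∈ W is the orthogonal projection of f onto W. Writing g = a_0 + a_1 x + a_2 x^2, the coefficients solve the normal equations G · a = b where
  G_{ij} = <φ_i, φ_j> and b_i = <f, φ_i>, with φ_0 = 1, φ_1 = x, φ_2 = x^2.
G =
  [2, 0, 2/3]
  [0, 2/3, 0]
  [2/3, 0, 2/5],
b = (-4, -4/5, -28/15).
Solving gives a_0 = -1, a_1 = -6/5, a_2 = -3, so
  g(x) = -3*x^2 - 6*x/5 - 1.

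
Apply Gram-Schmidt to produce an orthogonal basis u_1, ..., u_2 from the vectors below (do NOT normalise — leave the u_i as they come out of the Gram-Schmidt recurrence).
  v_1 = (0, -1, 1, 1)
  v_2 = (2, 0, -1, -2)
Orthogonal basis:
  u_1 = (0, -1, 1, 1)
  u_2 = (2, -1, 0, -1)

Apply the Gram-Schmidt recurrence
  u_1 = v_1
  u_i = v_i − Σ_{j<i} ((v_i · u_j) / (u_j · u_j)) · u_j.

Step by step this gives:
  u_1 = (0, -1, 1, 1)
  u_2 = (2, -1, 0, -1)

Orthogonality check:
  u_2 · u_1 = 0 (should be 0)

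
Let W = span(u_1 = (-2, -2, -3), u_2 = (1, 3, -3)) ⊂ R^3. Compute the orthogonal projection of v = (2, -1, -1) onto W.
proj_W(v) = (-1/322, 65/322, -75/161)

Set up U = [u_1 | ... | u_2] ∈ R^(3×2). The projector onto W = col(U) is P = U (U^T U)^(-1) U^T.
Compute U^T U =
  [17, 1]
  [1, 19],
and U^T v = (1, 2).
Solve U^T U · c = U^T v for the coefficients: c = (17/322, 33/322). The projection is proj_W(v) = U c.
Check: (v - proj_W(v)) · u_1 = 0  (should be 0).
Check: (v - proj_W(v)) · u_2 = 0  (should be 0).
Result: proj_W(v) = (-1/322, 65/322, -75/161).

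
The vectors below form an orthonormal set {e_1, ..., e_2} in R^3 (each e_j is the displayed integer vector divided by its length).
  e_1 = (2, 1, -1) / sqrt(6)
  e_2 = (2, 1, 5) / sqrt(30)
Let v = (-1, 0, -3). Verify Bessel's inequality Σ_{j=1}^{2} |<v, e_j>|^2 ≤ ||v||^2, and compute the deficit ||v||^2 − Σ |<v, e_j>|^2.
Σ |<v, e_j>|^2 = 49/5; ||v||^2 = 10; deficit = 1/5

Write each e_j = u_j / sqrt(<u_j, u_j>) where u_j is the displayed integer vector. Then <v, e_j> = <v, u_j> / sqrt(<u_j, u_j>), so |<v, e_j>|^2 = <v, u_j>^2 / <u_j, u_j>.
Coefficients: <v, e_1> = 1/sqrt(6), <v, e_2> = -17/sqrt(30).
Square and sum: Σ |<v, e_j>|^2 = 49/5.
Compute ||v||^2 = v·v = 10.
Deficit = 10 − 49/5 = 1/5 ≥ 0, confirming Bessel's inequality. (The deficit equals ||v − Σ <v,e_j> e_j||^2, the squared distance from v to span{e_j}.)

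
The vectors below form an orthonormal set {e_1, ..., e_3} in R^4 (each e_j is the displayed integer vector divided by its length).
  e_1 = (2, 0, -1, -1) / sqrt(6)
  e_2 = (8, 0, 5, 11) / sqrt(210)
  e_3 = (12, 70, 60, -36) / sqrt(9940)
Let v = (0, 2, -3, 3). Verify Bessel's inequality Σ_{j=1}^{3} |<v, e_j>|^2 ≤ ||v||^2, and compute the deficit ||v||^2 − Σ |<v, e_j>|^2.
Σ |<v, e_j>|^2 = 266/71; ||v||^2 = 22; deficit = 1296/71

Write each e_j = u_j / sqrt(<u_j, u_j>) where u_j is the displayed integer vector. Then <v, e_j> = <v, u_j> / sqrt(<u_j, u_j>), so |<v, e_j>|^2 = <v, u_j>^2 / <u_j, u_j>.
Coefficients: <v, e_1> = 0/sqrt(6), <v, e_2> = 18/sqrt(210), <v, e_3> = -148/sqrt(9940).
Square and sum: Σ |<v, e_j>|^2 = 266/71.
Compute ||v||^2 = v·v = 22.
Deficit = 22 − 266/71 = 1296/71 ≥ 0, confirming Bessel's inequality. (The deficit equals ||v − Σ <v,e_j> e_j||^2, the squared distance from v to span{e_j}.)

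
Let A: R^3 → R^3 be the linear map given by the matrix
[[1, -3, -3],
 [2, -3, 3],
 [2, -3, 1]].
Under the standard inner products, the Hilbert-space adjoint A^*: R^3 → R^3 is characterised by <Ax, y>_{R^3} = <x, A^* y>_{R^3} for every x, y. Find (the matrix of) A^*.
A^* = A^T =
[[1, 2, 2],
 [-3, -3, -3],
 [-3, 3, 1]]

For real matrices with standard dot products, the defining identity <Ax, y> = <x, A^* y> gives (Ax)^T y = x^T (A^*) y, i.e. x^T A^T y = x^T (A^*) y. Since this holds for all x, y, we must have A^* = A^T. Therefore
A^* =
[[1, 2, 2],
 [-3, -3, -3],
 [-3, 3, 1]].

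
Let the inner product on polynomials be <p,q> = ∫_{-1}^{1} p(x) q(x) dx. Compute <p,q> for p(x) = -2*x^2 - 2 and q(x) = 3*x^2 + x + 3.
<p,q> = -112/5

Expand the product: p(x)·q(x) = -6*x^4 - 2*x^3 - 12*x^2 - 2*x - 6.
∫_{-1}^{1} of each monomial x^k gives [2/(k+1) if k even, 0 if k odd]. Integrating term-by-term (or equivalently evaluating the antiderivative F(x) = -6*x^5/5 - x^4/2 - 4*x^3 - x^2 - 6*x at the endpoints):
  F(1) − F(−1) = -127/10 − (97/10) = -112/5.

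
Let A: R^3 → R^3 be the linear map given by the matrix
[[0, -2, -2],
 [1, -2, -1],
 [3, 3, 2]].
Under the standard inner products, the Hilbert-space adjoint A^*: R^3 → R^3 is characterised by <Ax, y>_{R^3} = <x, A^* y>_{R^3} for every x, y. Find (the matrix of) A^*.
A^* = A^T =
[[0, 1, 3],
 [-2, -2, 3],
 [-2, -1, 2]]

For real matrices with standard dot products, the defining identity <Ax, y> = <x, A^* y> gives (Ax)^T y = x^T (A^*) y, i.e. x^T A^T y = x^T (A^*) y. Since this holds for all x, y, we must have A^* = A^T. Therefore
A^* =
[[0, 1, 3],
 [-2, -2, 3],
 [-2, -1, 2]].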